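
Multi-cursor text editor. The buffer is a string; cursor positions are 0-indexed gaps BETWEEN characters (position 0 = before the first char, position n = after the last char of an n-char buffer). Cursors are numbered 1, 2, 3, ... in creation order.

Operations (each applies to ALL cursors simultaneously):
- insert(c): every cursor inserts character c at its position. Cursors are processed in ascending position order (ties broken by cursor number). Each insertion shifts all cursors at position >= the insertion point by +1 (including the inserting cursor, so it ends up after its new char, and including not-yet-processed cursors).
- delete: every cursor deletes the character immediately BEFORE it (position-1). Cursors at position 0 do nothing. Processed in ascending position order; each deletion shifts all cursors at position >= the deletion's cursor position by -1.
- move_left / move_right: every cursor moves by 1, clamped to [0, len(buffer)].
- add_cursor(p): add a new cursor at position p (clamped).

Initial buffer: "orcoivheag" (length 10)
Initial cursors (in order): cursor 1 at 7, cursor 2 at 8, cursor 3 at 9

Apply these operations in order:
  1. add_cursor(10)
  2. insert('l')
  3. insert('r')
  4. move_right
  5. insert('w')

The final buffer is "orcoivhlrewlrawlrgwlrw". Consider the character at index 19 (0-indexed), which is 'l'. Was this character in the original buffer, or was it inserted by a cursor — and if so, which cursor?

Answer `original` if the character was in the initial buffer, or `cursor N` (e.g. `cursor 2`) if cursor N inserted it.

Answer: cursor 4

Derivation:
After op 1 (add_cursor(10)): buffer="orcoivheag" (len 10), cursors c1@7 c2@8 c3@9 c4@10, authorship ..........
After op 2 (insert('l')): buffer="orcoivhlelalgl" (len 14), cursors c1@8 c2@10 c3@12 c4@14, authorship .......1.2.3.4
After op 3 (insert('r')): buffer="orcoivhlrelralrglr" (len 18), cursors c1@9 c2@12 c3@15 c4@18, authorship .......11.22.33.44
After op 4 (move_right): buffer="orcoivhlrelralrglr" (len 18), cursors c1@10 c2@13 c3@16 c4@18, authorship .......11.22.33.44
After op 5 (insert('w')): buffer="orcoivhlrewlrawlrgwlrw" (len 22), cursors c1@11 c2@15 c3@19 c4@22, authorship .......11.122.233.3444
Authorship (.=original, N=cursor N): . . . . . . . 1 1 . 1 2 2 . 2 3 3 . 3 4 4 4
Index 19: author = 4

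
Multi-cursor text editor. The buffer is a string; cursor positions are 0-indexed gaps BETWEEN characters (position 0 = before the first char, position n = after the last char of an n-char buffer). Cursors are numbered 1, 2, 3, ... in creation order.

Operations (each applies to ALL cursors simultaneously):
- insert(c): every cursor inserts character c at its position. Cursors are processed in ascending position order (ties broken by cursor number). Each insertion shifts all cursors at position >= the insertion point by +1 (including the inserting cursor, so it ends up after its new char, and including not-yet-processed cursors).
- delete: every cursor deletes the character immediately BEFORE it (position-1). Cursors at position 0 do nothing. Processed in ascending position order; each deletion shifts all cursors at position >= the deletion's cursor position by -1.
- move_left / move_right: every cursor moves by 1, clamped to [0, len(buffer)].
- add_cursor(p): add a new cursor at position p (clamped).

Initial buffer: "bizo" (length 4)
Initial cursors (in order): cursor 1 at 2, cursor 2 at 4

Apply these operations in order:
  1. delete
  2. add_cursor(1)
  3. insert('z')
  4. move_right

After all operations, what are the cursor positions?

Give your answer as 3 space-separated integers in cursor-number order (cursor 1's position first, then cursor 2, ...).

Answer: 4 5 4

Derivation:
After op 1 (delete): buffer="bz" (len 2), cursors c1@1 c2@2, authorship ..
After op 2 (add_cursor(1)): buffer="bz" (len 2), cursors c1@1 c3@1 c2@2, authorship ..
After op 3 (insert('z')): buffer="bzzzz" (len 5), cursors c1@3 c3@3 c2@5, authorship .13.2
After op 4 (move_right): buffer="bzzzz" (len 5), cursors c1@4 c3@4 c2@5, authorship .13.2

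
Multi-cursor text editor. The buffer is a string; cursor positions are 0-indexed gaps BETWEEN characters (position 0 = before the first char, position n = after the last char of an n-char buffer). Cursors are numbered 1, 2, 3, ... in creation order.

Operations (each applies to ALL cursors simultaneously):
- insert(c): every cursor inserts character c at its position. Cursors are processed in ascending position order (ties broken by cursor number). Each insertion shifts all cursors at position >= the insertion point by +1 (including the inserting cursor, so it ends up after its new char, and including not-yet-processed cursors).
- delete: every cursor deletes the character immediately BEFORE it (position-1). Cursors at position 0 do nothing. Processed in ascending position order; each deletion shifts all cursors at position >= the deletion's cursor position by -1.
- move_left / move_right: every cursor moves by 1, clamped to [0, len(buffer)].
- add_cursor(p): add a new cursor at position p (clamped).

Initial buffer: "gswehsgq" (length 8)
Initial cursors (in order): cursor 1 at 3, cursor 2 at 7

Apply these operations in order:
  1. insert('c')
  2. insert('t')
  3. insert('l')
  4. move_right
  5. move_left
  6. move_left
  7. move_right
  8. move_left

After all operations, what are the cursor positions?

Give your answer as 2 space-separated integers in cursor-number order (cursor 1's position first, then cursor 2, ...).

Answer: 5 12

Derivation:
After op 1 (insert('c')): buffer="gswcehsgcq" (len 10), cursors c1@4 c2@9, authorship ...1....2.
After op 2 (insert('t')): buffer="gswctehsgctq" (len 12), cursors c1@5 c2@11, authorship ...11....22.
After op 3 (insert('l')): buffer="gswctlehsgctlq" (len 14), cursors c1@6 c2@13, authorship ...111....222.
After op 4 (move_right): buffer="gswctlehsgctlq" (len 14), cursors c1@7 c2@14, authorship ...111....222.
After op 5 (move_left): buffer="gswctlehsgctlq" (len 14), cursors c1@6 c2@13, authorship ...111....222.
After op 6 (move_left): buffer="gswctlehsgctlq" (len 14), cursors c1@5 c2@12, authorship ...111....222.
After op 7 (move_right): buffer="gswctlehsgctlq" (len 14), cursors c1@6 c2@13, authorship ...111....222.
After op 8 (move_left): buffer="gswctlehsgctlq" (len 14), cursors c1@5 c2@12, authorship ...111....222.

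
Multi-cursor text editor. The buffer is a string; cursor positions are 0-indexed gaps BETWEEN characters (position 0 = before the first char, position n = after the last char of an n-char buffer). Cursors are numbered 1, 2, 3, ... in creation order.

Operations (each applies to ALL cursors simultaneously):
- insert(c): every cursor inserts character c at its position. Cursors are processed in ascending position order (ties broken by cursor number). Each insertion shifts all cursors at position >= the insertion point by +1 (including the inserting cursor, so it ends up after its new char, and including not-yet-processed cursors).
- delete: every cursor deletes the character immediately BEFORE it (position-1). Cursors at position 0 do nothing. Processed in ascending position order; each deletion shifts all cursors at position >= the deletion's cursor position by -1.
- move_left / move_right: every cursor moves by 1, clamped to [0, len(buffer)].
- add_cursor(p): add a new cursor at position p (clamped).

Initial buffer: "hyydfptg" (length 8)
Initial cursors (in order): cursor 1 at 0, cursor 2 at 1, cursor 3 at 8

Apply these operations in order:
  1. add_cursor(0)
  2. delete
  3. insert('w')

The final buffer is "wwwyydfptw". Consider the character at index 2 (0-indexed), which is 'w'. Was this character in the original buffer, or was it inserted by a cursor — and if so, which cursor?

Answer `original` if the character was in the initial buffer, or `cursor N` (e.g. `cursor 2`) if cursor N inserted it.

Answer: cursor 4

Derivation:
After op 1 (add_cursor(0)): buffer="hyydfptg" (len 8), cursors c1@0 c4@0 c2@1 c3@8, authorship ........
After op 2 (delete): buffer="yydfpt" (len 6), cursors c1@0 c2@0 c4@0 c3@6, authorship ......
After op 3 (insert('w')): buffer="wwwyydfptw" (len 10), cursors c1@3 c2@3 c4@3 c3@10, authorship 124......3
Authorship (.=original, N=cursor N): 1 2 4 . . . . . . 3
Index 2: author = 4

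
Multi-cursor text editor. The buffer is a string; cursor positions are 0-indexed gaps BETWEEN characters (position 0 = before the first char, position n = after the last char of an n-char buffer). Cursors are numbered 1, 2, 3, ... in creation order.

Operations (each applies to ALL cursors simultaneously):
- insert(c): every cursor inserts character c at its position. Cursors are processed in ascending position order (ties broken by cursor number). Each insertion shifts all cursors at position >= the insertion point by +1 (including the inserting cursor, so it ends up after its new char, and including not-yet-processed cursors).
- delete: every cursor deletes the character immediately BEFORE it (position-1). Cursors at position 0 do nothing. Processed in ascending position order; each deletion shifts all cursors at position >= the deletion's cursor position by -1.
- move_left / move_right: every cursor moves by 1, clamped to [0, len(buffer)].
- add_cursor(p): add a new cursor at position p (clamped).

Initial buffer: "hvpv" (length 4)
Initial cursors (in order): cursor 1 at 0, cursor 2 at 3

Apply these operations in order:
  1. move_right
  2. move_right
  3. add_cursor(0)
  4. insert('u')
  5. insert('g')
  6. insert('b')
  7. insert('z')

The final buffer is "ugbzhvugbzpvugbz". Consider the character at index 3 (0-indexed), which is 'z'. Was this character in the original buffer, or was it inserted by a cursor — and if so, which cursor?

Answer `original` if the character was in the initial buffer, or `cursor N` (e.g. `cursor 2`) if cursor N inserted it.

After op 1 (move_right): buffer="hvpv" (len 4), cursors c1@1 c2@4, authorship ....
After op 2 (move_right): buffer="hvpv" (len 4), cursors c1@2 c2@4, authorship ....
After op 3 (add_cursor(0)): buffer="hvpv" (len 4), cursors c3@0 c1@2 c2@4, authorship ....
After op 4 (insert('u')): buffer="uhvupvu" (len 7), cursors c3@1 c1@4 c2@7, authorship 3..1..2
After op 5 (insert('g')): buffer="ughvugpvug" (len 10), cursors c3@2 c1@6 c2@10, authorship 33..11..22
After op 6 (insert('b')): buffer="ugbhvugbpvugb" (len 13), cursors c3@3 c1@8 c2@13, authorship 333..111..222
After op 7 (insert('z')): buffer="ugbzhvugbzpvugbz" (len 16), cursors c3@4 c1@10 c2@16, authorship 3333..1111..2222
Authorship (.=original, N=cursor N): 3 3 3 3 . . 1 1 1 1 . . 2 2 2 2
Index 3: author = 3

Answer: cursor 3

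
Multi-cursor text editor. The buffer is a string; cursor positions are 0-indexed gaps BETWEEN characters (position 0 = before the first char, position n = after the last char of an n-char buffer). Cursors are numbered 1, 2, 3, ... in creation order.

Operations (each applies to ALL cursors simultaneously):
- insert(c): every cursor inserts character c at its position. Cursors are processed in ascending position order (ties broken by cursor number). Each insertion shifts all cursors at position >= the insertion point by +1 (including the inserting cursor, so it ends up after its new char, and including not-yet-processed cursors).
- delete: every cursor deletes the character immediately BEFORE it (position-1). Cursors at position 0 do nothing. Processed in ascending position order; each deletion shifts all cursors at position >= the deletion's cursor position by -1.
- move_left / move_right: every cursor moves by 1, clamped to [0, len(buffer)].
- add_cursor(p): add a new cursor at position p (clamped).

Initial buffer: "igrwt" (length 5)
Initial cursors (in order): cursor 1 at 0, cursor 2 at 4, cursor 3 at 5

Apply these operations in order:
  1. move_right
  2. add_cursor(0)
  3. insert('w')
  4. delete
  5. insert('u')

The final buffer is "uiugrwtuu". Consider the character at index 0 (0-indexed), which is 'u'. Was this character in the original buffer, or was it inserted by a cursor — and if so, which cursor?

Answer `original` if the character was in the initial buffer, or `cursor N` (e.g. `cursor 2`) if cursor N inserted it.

Answer: cursor 4

Derivation:
After op 1 (move_right): buffer="igrwt" (len 5), cursors c1@1 c2@5 c3@5, authorship .....
After op 2 (add_cursor(0)): buffer="igrwt" (len 5), cursors c4@0 c1@1 c2@5 c3@5, authorship .....
After op 3 (insert('w')): buffer="wiwgrwtww" (len 9), cursors c4@1 c1@3 c2@9 c3@9, authorship 4.1....23
After op 4 (delete): buffer="igrwt" (len 5), cursors c4@0 c1@1 c2@5 c3@5, authorship .....
After op 5 (insert('u')): buffer="uiugrwtuu" (len 9), cursors c4@1 c1@3 c2@9 c3@9, authorship 4.1....23
Authorship (.=original, N=cursor N): 4 . 1 . . . . 2 3
Index 0: author = 4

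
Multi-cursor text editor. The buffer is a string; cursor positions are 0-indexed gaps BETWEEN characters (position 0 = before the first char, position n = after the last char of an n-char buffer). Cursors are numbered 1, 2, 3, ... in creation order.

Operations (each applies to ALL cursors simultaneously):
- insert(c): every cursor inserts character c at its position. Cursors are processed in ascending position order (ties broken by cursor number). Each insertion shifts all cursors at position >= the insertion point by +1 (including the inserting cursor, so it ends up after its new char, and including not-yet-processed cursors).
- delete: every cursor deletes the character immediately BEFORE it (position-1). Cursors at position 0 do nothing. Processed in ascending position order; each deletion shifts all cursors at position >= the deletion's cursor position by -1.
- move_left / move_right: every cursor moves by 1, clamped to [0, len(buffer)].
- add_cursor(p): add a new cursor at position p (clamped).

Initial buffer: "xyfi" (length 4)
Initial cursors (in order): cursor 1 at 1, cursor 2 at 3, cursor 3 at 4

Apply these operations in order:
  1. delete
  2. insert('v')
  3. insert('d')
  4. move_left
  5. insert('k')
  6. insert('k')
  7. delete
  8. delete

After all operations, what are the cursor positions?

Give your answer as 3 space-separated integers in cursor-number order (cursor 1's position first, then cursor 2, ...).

After op 1 (delete): buffer="y" (len 1), cursors c1@0 c2@1 c3@1, authorship .
After op 2 (insert('v')): buffer="vyvv" (len 4), cursors c1@1 c2@4 c3@4, authorship 1.23
After op 3 (insert('d')): buffer="vdyvvdd" (len 7), cursors c1@2 c2@7 c3@7, authorship 11.2323
After op 4 (move_left): buffer="vdyvvdd" (len 7), cursors c1@1 c2@6 c3@6, authorship 11.2323
After op 5 (insert('k')): buffer="vkdyvvdkkd" (len 10), cursors c1@2 c2@9 c3@9, authorship 111.232233
After op 6 (insert('k')): buffer="vkkdyvvdkkkkd" (len 13), cursors c1@3 c2@12 c3@12, authorship 1111.23223233
After op 7 (delete): buffer="vkdyvvdkkd" (len 10), cursors c1@2 c2@9 c3@9, authorship 111.232233
After op 8 (delete): buffer="vdyvvdd" (len 7), cursors c1@1 c2@6 c3@6, authorship 11.2323

Answer: 1 6 6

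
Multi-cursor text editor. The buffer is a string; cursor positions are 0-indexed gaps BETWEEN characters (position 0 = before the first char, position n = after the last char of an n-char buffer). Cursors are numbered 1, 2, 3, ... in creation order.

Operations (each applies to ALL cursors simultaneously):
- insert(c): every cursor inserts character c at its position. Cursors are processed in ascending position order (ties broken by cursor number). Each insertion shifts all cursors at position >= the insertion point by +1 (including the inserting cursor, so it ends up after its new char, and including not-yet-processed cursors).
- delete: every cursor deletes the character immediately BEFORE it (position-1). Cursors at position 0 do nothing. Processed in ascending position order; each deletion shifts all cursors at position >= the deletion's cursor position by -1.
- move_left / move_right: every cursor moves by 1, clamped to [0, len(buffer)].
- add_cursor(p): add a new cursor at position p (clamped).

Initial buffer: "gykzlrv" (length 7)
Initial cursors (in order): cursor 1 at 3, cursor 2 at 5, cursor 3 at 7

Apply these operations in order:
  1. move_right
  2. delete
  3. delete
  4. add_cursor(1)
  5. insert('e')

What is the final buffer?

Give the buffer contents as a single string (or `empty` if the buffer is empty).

Answer: geeee

Derivation:
After op 1 (move_right): buffer="gykzlrv" (len 7), cursors c1@4 c2@6 c3@7, authorship .......
After op 2 (delete): buffer="gykl" (len 4), cursors c1@3 c2@4 c3@4, authorship ....
After op 3 (delete): buffer="g" (len 1), cursors c1@1 c2@1 c3@1, authorship .
After op 4 (add_cursor(1)): buffer="g" (len 1), cursors c1@1 c2@1 c3@1 c4@1, authorship .
After op 5 (insert('e')): buffer="geeee" (len 5), cursors c1@5 c2@5 c3@5 c4@5, authorship .1234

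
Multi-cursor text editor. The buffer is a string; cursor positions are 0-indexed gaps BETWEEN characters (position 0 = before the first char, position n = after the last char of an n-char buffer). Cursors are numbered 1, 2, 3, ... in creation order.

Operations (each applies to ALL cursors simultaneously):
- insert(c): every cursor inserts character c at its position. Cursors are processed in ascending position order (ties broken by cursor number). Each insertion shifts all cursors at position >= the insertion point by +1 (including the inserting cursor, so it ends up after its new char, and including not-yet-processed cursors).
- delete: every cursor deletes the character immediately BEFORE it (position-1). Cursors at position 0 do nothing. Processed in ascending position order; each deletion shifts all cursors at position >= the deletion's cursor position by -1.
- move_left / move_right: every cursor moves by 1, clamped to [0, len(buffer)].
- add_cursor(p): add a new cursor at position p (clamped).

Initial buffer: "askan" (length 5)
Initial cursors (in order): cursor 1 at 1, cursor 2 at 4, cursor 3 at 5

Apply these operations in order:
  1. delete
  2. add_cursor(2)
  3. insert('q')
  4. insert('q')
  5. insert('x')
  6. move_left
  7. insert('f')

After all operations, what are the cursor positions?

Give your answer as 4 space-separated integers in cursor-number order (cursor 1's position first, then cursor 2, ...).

After op 1 (delete): buffer="sk" (len 2), cursors c1@0 c2@2 c3@2, authorship ..
After op 2 (add_cursor(2)): buffer="sk" (len 2), cursors c1@0 c2@2 c3@2 c4@2, authorship ..
After op 3 (insert('q')): buffer="qskqqq" (len 6), cursors c1@1 c2@6 c3@6 c4@6, authorship 1..234
After op 4 (insert('q')): buffer="qqskqqqqqq" (len 10), cursors c1@2 c2@10 c3@10 c4@10, authorship 11..234234
After op 5 (insert('x')): buffer="qqxskqqqqqqxxx" (len 14), cursors c1@3 c2@14 c3@14 c4@14, authorship 111..234234234
After op 6 (move_left): buffer="qqxskqqqqqqxxx" (len 14), cursors c1@2 c2@13 c3@13 c4@13, authorship 111..234234234
After op 7 (insert('f')): buffer="qqfxskqqqqqqxxfffx" (len 18), cursors c1@3 c2@17 c3@17 c4@17, authorship 1111..234234232344

Answer: 3 17 17 17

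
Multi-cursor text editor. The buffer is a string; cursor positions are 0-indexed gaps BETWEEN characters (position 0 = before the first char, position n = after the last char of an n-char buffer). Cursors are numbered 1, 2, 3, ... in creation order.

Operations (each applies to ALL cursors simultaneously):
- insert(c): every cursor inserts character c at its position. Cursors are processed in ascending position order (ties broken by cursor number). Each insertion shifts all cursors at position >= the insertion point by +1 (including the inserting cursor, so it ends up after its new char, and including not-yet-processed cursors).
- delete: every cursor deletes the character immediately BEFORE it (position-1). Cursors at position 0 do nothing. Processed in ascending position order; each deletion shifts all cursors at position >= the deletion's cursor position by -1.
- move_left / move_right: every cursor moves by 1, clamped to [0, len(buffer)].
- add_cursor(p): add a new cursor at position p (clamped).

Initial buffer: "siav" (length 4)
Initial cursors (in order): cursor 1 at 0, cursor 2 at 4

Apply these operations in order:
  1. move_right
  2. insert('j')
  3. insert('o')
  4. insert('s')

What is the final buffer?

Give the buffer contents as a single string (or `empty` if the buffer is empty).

Answer: sjosiavjos

Derivation:
After op 1 (move_right): buffer="siav" (len 4), cursors c1@1 c2@4, authorship ....
After op 2 (insert('j')): buffer="sjiavj" (len 6), cursors c1@2 c2@6, authorship .1...2
After op 3 (insert('o')): buffer="sjoiavjo" (len 8), cursors c1@3 c2@8, authorship .11...22
After op 4 (insert('s')): buffer="sjosiavjos" (len 10), cursors c1@4 c2@10, authorship .111...222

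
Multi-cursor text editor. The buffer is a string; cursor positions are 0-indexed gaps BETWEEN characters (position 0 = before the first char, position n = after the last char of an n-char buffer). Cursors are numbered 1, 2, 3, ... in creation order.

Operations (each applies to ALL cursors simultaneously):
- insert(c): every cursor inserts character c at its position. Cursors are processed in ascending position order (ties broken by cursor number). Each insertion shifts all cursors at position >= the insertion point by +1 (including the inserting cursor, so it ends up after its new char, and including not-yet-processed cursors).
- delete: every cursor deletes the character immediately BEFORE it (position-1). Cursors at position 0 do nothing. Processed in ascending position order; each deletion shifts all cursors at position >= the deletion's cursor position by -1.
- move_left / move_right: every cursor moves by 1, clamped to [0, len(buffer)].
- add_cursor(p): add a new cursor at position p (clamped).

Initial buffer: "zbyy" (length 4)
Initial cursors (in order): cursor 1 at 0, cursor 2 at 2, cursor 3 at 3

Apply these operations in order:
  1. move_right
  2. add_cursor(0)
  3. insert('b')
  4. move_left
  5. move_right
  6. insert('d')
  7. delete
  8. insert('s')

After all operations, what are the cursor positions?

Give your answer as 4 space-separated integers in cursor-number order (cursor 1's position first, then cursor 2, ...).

Answer: 5 9 12 2

Derivation:
After op 1 (move_right): buffer="zbyy" (len 4), cursors c1@1 c2@3 c3@4, authorship ....
After op 2 (add_cursor(0)): buffer="zbyy" (len 4), cursors c4@0 c1@1 c2@3 c3@4, authorship ....
After op 3 (insert('b')): buffer="bzbbybyb" (len 8), cursors c4@1 c1@3 c2@6 c3@8, authorship 4.1..2.3
After op 4 (move_left): buffer="bzbbybyb" (len 8), cursors c4@0 c1@2 c2@5 c3@7, authorship 4.1..2.3
After op 5 (move_right): buffer="bzbbybyb" (len 8), cursors c4@1 c1@3 c2@6 c3@8, authorship 4.1..2.3
After op 6 (insert('d')): buffer="bdzbdbybdybd" (len 12), cursors c4@2 c1@5 c2@9 c3@12, authorship 44.11..22.33
After op 7 (delete): buffer="bzbbybyb" (len 8), cursors c4@1 c1@3 c2@6 c3@8, authorship 4.1..2.3
After op 8 (insert('s')): buffer="bszbsbybsybs" (len 12), cursors c4@2 c1@5 c2@9 c3@12, authorship 44.11..22.33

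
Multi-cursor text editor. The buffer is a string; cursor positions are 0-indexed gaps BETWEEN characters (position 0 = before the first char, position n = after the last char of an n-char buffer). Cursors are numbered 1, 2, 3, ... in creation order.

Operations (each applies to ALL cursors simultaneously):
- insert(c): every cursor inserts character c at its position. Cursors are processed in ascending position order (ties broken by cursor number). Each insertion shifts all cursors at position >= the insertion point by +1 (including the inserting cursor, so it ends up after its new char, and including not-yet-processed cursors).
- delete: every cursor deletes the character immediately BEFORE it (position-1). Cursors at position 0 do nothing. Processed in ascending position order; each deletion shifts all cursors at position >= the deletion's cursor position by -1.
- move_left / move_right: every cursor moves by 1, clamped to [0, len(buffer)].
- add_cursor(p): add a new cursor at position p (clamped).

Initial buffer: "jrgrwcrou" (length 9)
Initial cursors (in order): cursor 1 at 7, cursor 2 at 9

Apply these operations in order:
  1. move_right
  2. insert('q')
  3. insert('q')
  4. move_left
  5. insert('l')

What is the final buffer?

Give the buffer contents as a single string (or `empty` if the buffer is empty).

Answer: jrgrwcroqlquqlq

Derivation:
After op 1 (move_right): buffer="jrgrwcrou" (len 9), cursors c1@8 c2@9, authorship .........
After op 2 (insert('q')): buffer="jrgrwcroquq" (len 11), cursors c1@9 c2@11, authorship ........1.2
After op 3 (insert('q')): buffer="jrgrwcroqquqq" (len 13), cursors c1@10 c2@13, authorship ........11.22
After op 4 (move_left): buffer="jrgrwcroqquqq" (len 13), cursors c1@9 c2@12, authorship ........11.22
After op 5 (insert('l')): buffer="jrgrwcroqlquqlq" (len 15), cursors c1@10 c2@14, authorship ........111.222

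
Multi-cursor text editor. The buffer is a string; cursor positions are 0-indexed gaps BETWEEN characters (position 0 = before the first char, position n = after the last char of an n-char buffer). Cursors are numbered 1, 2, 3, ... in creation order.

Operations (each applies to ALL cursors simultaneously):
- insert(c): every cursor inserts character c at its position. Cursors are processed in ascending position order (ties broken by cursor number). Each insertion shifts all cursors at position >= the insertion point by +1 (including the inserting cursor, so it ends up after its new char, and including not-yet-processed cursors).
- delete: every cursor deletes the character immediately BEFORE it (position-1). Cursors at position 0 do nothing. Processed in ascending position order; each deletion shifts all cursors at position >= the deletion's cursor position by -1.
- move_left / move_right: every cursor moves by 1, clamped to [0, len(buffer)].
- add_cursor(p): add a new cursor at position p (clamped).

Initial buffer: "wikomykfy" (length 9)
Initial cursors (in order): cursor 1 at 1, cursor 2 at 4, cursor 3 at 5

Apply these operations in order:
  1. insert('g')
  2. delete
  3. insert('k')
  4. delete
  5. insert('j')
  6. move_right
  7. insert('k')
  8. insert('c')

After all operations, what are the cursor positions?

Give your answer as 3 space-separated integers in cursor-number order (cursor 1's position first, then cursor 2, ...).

Answer: 5 11 15

Derivation:
After op 1 (insert('g')): buffer="wgikogmgykfy" (len 12), cursors c1@2 c2@6 c3@8, authorship .1...2.3....
After op 2 (delete): buffer="wikomykfy" (len 9), cursors c1@1 c2@4 c3@5, authorship .........
After op 3 (insert('k')): buffer="wkikokmkykfy" (len 12), cursors c1@2 c2@6 c3@8, authorship .1...2.3....
After op 4 (delete): buffer="wikomykfy" (len 9), cursors c1@1 c2@4 c3@5, authorship .........
After op 5 (insert('j')): buffer="wjikojmjykfy" (len 12), cursors c1@2 c2@6 c3@8, authorship .1...2.3....
After op 6 (move_right): buffer="wjikojmjykfy" (len 12), cursors c1@3 c2@7 c3@9, authorship .1...2.3....
After op 7 (insert('k')): buffer="wjikkojmkjykkfy" (len 15), cursors c1@4 c2@9 c3@12, authorship .1.1..2.23.3...
After op 8 (insert('c')): buffer="wjikckojmkcjykckfy" (len 18), cursors c1@5 c2@11 c3@15, authorship .1.11..2.223.33...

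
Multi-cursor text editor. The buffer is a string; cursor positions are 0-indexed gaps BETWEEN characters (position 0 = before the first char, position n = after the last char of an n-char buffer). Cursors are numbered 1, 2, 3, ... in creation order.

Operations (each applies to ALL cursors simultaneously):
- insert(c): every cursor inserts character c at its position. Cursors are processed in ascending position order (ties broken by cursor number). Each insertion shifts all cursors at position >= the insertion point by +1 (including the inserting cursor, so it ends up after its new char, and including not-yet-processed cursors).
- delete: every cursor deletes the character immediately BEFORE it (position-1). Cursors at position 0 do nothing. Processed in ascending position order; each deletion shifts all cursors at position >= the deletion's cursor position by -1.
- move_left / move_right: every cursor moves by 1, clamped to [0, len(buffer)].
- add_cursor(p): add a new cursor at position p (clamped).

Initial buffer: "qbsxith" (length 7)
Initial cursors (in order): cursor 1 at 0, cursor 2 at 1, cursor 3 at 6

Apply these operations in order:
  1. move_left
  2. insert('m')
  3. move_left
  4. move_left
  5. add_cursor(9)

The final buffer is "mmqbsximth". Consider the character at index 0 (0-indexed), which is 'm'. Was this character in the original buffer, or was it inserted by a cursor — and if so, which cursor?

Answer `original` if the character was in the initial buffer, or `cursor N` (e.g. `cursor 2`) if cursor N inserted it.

After op 1 (move_left): buffer="qbsxith" (len 7), cursors c1@0 c2@0 c3@5, authorship .......
After op 2 (insert('m')): buffer="mmqbsximth" (len 10), cursors c1@2 c2@2 c3@8, authorship 12.....3..
After op 3 (move_left): buffer="mmqbsximth" (len 10), cursors c1@1 c2@1 c3@7, authorship 12.....3..
After op 4 (move_left): buffer="mmqbsximth" (len 10), cursors c1@0 c2@0 c3@6, authorship 12.....3..
After op 5 (add_cursor(9)): buffer="mmqbsximth" (len 10), cursors c1@0 c2@0 c3@6 c4@9, authorship 12.....3..
Authorship (.=original, N=cursor N): 1 2 . . . . . 3 . .
Index 0: author = 1

Answer: cursor 1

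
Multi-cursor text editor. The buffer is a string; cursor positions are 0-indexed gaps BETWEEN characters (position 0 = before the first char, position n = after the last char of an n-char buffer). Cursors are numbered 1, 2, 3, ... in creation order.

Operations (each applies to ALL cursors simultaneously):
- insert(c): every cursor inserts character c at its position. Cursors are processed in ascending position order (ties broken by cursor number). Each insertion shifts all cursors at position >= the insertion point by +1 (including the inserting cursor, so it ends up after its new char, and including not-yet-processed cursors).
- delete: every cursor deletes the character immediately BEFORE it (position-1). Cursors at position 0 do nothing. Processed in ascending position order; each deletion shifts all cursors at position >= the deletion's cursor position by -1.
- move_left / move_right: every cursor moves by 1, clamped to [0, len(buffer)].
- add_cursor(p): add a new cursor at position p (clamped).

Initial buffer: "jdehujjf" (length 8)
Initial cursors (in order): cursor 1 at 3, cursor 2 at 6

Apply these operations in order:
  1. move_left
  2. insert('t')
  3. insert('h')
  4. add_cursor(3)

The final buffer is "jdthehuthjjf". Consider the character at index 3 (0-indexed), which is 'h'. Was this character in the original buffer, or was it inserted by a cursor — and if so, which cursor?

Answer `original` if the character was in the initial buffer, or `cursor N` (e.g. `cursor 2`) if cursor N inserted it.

Answer: cursor 1

Derivation:
After op 1 (move_left): buffer="jdehujjf" (len 8), cursors c1@2 c2@5, authorship ........
After op 2 (insert('t')): buffer="jdtehutjjf" (len 10), cursors c1@3 c2@7, authorship ..1...2...
After op 3 (insert('h')): buffer="jdthehuthjjf" (len 12), cursors c1@4 c2@9, authorship ..11...22...
After op 4 (add_cursor(3)): buffer="jdthehuthjjf" (len 12), cursors c3@3 c1@4 c2@9, authorship ..11...22...
Authorship (.=original, N=cursor N): . . 1 1 . . . 2 2 . . .
Index 3: author = 1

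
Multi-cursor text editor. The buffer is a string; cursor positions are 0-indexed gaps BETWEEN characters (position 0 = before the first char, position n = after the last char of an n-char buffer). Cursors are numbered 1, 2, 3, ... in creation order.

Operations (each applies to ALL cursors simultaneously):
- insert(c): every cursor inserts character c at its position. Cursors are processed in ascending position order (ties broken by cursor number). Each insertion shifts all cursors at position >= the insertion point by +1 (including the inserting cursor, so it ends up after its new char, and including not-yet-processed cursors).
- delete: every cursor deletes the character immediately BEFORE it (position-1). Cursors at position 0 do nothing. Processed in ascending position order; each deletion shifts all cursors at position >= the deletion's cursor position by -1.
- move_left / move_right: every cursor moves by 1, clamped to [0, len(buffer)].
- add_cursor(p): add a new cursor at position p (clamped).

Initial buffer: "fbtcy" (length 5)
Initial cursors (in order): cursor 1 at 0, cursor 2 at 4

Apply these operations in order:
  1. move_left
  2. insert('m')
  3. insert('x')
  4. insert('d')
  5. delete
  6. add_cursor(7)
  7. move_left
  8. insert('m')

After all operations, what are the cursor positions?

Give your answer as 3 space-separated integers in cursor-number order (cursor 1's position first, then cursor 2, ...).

Answer: 2 9 9

Derivation:
After op 1 (move_left): buffer="fbtcy" (len 5), cursors c1@0 c2@3, authorship .....
After op 2 (insert('m')): buffer="mfbtmcy" (len 7), cursors c1@1 c2@5, authorship 1...2..
After op 3 (insert('x')): buffer="mxfbtmxcy" (len 9), cursors c1@2 c2@7, authorship 11...22..
After op 4 (insert('d')): buffer="mxdfbtmxdcy" (len 11), cursors c1@3 c2@9, authorship 111...222..
After op 5 (delete): buffer="mxfbtmxcy" (len 9), cursors c1@2 c2@7, authorship 11...22..
After op 6 (add_cursor(7)): buffer="mxfbtmxcy" (len 9), cursors c1@2 c2@7 c3@7, authorship 11...22..
After op 7 (move_left): buffer="mxfbtmxcy" (len 9), cursors c1@1 c2@6 c3@6, authorship 11...22..
After op 8 (insert('m')): buffer="mmxfbtmmmxcy" (len 12), cursors c1@2 c2@9 c3@9, authorship 111...2232..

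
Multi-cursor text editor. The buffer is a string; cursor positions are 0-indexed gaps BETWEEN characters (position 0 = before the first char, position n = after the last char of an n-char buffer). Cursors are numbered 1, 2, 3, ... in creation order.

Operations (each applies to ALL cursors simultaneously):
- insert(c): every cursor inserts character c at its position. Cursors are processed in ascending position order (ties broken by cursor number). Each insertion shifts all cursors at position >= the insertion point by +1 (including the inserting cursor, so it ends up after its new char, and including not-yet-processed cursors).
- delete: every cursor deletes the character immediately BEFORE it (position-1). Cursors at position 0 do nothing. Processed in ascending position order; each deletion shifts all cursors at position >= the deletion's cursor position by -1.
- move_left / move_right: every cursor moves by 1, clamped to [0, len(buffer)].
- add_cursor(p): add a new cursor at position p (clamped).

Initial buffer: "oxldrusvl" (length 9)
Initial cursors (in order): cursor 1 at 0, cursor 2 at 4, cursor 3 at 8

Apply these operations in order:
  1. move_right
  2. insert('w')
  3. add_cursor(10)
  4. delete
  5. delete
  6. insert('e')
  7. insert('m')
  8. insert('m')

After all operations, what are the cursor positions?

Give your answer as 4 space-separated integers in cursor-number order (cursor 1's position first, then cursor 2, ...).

After op 1 (move_right): buffer="oxldrusvl" (len 9), cursors c1@1 c2@5 c3@9, authorship .........
After op 2 (insert('w')): buffer="owxldrwusvlw" (len 12), cursors c1@2 c2@7 c3@12, authorship .1....2....3
After op 3 (add_cursor(10)): buffer="owxldrwusvlw" (len 12), cursors c1@2 c2@7 c4@10 c3@12, authorship .1....2....3
After op 4 (delete): buffer="oxldrusl" (len 8), cursors c1@1 c2@5 c4@7 c3@8, authorship ........
After op 5 (delete): buffer="xldu" (len 4), cursors c1@0 c2@3 c3@4 c4@4, authorship ....
After op 6 (insert('e')): buffer="exldeuee" (len 8), cursors c1@1 c2@5 c3@8 c4@8, authorship 1...2.34
After op 7 (insert('m')): buffer="emxldemueemm" (len 12), cursors c1@2 c2@7 c3@12 c4@12, authorship 11...22.3434
After op 8 (insert('m')): buffer="emmxldemmueemmmm" (len 16), cursors c1@3 c2@9 c3@16 c4@16, authorship 111...222.343434

Answer: 3 9 16 16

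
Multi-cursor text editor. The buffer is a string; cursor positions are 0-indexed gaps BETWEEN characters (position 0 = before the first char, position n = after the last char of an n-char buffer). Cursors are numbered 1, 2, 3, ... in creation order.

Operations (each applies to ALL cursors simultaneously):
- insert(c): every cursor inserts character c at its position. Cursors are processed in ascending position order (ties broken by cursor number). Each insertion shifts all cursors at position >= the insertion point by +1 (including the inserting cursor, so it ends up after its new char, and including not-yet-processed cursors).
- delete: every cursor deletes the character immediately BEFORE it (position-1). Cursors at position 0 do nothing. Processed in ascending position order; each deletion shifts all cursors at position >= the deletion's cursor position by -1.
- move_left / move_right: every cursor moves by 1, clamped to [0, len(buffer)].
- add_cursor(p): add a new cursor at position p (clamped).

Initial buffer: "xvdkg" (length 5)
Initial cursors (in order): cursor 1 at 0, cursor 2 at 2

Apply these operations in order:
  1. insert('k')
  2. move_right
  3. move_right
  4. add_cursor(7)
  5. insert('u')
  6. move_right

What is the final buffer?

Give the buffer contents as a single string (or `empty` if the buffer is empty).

Answer: kxvukdkugu

Derivation:
After op 1 (insert('k')): buffer="kxvkdkg" (len 7), cursors c1@1 c2@4, authorship 1..2...
After op 2 (move_right): buffer="kxvkdkg" (len 7), cursors c1@2 c2@5, authorship 1..2...
After op 3 (move_right): buffer="kxvkdkg" (len 7), cursors c1@3 c2@6, authorship 1..2...
After op 4 (add_cursor(7)): buffer="kxvkdkg" (len 7), cursors c1@3 c2@6 c3@7, authorship 1..2...
After op 5 (insert('u')): buffer="kxvukdkugu" (len 10), cursors c1@4 c2@8 c3@10, authorship 1..12..2.3
After op 6 (move_right): buffer="kxvukdkugu" (len 10), cursors c1@5 c2@9 c3@10, authorship 1..12..2.3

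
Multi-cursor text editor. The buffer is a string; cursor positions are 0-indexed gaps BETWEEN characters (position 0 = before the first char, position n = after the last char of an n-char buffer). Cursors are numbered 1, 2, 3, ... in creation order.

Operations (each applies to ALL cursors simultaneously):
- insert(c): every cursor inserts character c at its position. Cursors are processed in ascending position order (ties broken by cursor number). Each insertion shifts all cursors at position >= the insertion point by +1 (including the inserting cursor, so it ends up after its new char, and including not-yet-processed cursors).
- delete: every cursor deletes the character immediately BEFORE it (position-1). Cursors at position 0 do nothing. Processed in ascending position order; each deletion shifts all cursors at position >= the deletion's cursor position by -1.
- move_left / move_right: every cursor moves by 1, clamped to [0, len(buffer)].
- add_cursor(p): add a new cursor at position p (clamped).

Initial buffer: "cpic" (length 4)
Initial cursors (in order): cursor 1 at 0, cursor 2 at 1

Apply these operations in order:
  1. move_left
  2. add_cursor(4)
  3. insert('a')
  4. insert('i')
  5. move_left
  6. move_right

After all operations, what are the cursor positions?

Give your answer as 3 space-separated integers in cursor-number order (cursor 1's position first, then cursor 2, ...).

After op 1 (move_left): buffer="cpic" (len 4), cursors c1@0 c2@0, authorship ....
After op 2 (add_cursor(4)): buffer="cpic" (len 4), cursors c1@0 c2@0 c3@4, authorship ....
After op 3 (insert('a')): buffer="aacpica" (len 7), cursors c1@2 c2@2 c3@7, authorship 12....3
After op 4 (insert('i')): buffer="aaiicpicai" (len 10), cursors c1@4 c2@4 c3@10, authorship 1212....33
After op 5 (move_left): buffer="aaiicpicai" (len 10), cursors c1@3 c2@3 c3@9, authorship 1212....33
After op 6 (move_right): buffer="aaiicpicai" (len 10), cursors c1@4 c2@4 c3@10, authorship 1212....33

Answer: 4 4 10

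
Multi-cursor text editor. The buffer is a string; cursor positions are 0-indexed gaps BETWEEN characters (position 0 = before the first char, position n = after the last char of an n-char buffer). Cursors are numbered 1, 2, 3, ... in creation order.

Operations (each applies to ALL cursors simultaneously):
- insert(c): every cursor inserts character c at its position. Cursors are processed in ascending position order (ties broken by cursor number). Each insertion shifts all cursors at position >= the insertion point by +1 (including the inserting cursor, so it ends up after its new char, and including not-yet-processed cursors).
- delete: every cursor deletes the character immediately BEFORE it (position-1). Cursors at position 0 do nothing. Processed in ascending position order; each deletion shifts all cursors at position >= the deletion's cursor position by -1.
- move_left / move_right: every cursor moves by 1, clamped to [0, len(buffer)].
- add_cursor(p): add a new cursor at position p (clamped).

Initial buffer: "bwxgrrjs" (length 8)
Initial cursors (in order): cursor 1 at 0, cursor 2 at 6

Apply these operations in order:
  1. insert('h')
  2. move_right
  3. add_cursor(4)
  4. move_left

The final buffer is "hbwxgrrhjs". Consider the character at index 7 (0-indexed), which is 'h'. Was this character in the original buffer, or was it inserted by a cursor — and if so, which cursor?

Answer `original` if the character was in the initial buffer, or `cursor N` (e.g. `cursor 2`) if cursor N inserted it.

After op 1 (insert('h')): buffer="hbwxgrrhjs" (len 10), cursors c1@1 c2@8, authorship 1......2..
After op 2 (move_right): buffer="hbwxgrrhjs" (len 10), cursors c1@2 c2@9, authorship 1......2..
After op 3 (add_cursor(4)): buffer="hbwxgrrhjs" (len 10), cursors c1@2 c3@4 c2@9, authorship 1......2..
After op 4 (move_left): buffer="hbwxgrrhjs" (len 10), cursors c1@1 c3@3 c2@8, authorship 1......2..
Authorship (.=original, N=cursor N): 1 . . . . . . 2 . .
Index 7: author = 2

Answer: cursor 2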